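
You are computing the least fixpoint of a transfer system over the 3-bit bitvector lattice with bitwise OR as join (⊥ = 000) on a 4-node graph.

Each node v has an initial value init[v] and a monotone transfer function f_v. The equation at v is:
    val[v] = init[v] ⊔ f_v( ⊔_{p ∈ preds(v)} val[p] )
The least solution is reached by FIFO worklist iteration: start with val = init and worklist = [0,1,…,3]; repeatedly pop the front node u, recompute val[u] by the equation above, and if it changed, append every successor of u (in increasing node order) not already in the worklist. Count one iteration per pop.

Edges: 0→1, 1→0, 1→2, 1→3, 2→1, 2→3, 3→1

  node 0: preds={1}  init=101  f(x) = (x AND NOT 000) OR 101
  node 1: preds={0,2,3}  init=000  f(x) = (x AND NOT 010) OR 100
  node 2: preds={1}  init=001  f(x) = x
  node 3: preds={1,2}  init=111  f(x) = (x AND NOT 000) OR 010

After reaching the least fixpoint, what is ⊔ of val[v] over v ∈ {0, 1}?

101

Worklist (6 pops):
  #1 pop 0: in=000 → 101 (no change)
  #2 pop 1: in=111 → 101 (was 000); enqueue [0]
  #3 pop 2: in=101 → 101 (was 001); enqueue [1]
  #4 pop 3: in=101 → 111 (no change)
  #5 pop 0: in=101 → 101 (no change)
  #6 pop 1: in=111 → 101 (no change)

Fixpoint:
  val[0] = 101
  val[1] = 101
  val[2] = 101
  val[3] = 111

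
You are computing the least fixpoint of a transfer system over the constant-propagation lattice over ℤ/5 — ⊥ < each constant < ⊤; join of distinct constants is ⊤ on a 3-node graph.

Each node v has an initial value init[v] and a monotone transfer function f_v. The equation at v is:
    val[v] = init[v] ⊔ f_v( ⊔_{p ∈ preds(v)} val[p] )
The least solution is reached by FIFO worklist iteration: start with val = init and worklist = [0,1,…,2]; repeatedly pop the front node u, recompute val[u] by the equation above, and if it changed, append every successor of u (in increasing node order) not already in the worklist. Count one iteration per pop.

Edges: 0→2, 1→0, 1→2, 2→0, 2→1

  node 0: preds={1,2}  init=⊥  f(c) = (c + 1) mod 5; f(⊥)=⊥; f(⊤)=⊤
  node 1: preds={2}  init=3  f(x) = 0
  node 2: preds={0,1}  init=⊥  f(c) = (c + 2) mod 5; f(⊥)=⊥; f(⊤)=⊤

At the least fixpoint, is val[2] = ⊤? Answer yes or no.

Iteration log — 6 steps:
  step 1. node 0  ⊔preds=3  new=4  old=⊥  +wl: 
  step 2. node 1  ⊔preds=⊥  new=⊤  old=3  +wl: 0
  step 3. node 2  ⊔preds=⊤  new=⊤  old=⊥  +wl: 1
  step 4. node 0  ⊔preds=⊤  new=⊤  old=4  +wl: 2
  step 5. node 1  ⊔preds=⊤  new=⊤  stable
  step 6. node 2  ⊔preds=⊤  new=⊤  stable

Least fixpoint reached:
  node 0: ⊤
  node 1: ⊤
  node 2: ⊤

yes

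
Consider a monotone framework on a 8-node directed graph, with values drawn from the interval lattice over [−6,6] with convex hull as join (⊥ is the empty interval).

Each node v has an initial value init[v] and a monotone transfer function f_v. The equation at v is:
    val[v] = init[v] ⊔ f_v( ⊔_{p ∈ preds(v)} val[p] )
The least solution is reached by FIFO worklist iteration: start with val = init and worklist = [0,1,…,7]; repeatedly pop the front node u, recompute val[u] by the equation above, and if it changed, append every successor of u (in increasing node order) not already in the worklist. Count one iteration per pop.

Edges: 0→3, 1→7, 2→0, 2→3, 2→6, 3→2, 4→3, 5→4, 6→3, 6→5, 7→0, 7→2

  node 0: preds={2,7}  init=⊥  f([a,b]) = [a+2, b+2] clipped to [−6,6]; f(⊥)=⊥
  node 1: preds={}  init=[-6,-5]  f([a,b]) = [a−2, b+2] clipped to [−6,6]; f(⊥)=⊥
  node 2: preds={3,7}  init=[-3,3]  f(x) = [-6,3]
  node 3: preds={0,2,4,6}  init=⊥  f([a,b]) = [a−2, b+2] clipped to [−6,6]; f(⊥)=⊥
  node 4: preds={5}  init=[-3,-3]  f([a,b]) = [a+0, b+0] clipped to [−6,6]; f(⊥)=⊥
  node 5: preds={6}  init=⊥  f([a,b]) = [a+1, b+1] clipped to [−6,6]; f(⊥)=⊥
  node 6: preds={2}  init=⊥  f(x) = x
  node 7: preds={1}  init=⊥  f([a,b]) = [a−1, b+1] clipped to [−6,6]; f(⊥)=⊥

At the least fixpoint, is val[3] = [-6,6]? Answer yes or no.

Worklist (14 pops):
  #1 pop 0: in=[-3,3] → [-1,5] (was ⊥); enqueue []
  #2 pop 1: in=⊥ → [-6,-5] (no change)
  #3 pop 2: in=⊥ → [-6,3] (was [-3,3]); enqueue [0]
  #4 pop 3: in=[-6,5] → [-6,6] (was ⊥); enqueue [2]
  #5 pop 4: in=⊥ → [-3,-3] (no change)
  #6 pop 5: in=⊥ → ⊥ (no change)
  #7 pop 6: in=[-6,3] → [-6,3] (was ⊥); enqueue [3,5]
  #8 pop 7: in=[-6,-5] → [-6,-4] (was ⊥); enqueue []
  #9 pop 0: in=[-6,3] → [-4,5] (was [-1,5]); enqueue []
  #10 pop 2: in=[-6,6] → [-6,3] (no change)
  #11 pop 3: in=[-6,5] → [-6,6] (no change)
  #12 pop 5: in=[-6,3] → [-5,4] (was ⊥); enqueue [4]
  #13 pop 4: in=[-5,4] → [-5,4] (was [-3,-3]); enqueue [3]
  #14 pop 3: in=[-6,5] → [-6,6] (no change)

Fixpoint:
  val[0] = [-4,5]
  val[1] = [-6,-5]
  val[2] = [-6,3]
  val[3] = [-6,6]
  val[4] = [-5,4]
  val[5] = [-5,4]
  val[6] = [-6,3]
  val[7] = [-6,-4]

yes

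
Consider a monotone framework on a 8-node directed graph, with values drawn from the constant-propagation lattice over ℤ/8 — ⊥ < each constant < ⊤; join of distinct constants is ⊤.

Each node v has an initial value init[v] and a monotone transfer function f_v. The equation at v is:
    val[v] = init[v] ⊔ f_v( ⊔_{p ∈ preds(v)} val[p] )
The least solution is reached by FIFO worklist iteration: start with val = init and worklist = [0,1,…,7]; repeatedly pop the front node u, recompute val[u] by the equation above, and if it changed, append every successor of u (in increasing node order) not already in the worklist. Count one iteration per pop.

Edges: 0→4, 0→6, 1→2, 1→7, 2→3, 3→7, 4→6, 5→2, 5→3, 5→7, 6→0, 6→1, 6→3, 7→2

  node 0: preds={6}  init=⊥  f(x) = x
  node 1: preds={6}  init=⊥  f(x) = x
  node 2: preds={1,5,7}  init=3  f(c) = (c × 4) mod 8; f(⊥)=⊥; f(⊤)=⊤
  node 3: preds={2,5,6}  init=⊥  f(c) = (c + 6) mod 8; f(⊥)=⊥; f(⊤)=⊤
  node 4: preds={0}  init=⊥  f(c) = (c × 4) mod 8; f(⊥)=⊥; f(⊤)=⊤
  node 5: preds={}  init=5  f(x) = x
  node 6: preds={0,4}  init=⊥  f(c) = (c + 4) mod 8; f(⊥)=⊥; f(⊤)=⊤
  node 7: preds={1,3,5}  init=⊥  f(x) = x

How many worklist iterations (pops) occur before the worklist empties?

9

Iteration log — 9 steps:
  step 1. node 0  ⊔preds=⊥  new=⊥  stable
  step 2. node 1  ⊔preds=⊥  new=⊥  stable
  step 3. node 2  ⊔preds=5  new=⊤  old=3  +wl: 
  step 4. node 3  ⊔preds=⊤  new=⊤  old=⊥  +wl: 
  step 5. node 4  ⊔preds=⊥  new=⊥  stable
  step 6. node 5  ⊔preds=⊥  new=5  stable
  step 7. node 6  ⊔preds=⊥  new=⊥  stable
  step 8. node 7  ⊔preds=⊤  new=⊤  old=⊥  +wl: 2
  step 9. node 2  ⊔preds=⊤  new=⊤  stable

Least fixpoint reached:
  node 0: ⊥
  node 1: ⊥
  node 2: ⊤
  node 3: ⊤
  node 4: ⊥
  node 5: 5
  node 6: ⊥
  node 7: ⊤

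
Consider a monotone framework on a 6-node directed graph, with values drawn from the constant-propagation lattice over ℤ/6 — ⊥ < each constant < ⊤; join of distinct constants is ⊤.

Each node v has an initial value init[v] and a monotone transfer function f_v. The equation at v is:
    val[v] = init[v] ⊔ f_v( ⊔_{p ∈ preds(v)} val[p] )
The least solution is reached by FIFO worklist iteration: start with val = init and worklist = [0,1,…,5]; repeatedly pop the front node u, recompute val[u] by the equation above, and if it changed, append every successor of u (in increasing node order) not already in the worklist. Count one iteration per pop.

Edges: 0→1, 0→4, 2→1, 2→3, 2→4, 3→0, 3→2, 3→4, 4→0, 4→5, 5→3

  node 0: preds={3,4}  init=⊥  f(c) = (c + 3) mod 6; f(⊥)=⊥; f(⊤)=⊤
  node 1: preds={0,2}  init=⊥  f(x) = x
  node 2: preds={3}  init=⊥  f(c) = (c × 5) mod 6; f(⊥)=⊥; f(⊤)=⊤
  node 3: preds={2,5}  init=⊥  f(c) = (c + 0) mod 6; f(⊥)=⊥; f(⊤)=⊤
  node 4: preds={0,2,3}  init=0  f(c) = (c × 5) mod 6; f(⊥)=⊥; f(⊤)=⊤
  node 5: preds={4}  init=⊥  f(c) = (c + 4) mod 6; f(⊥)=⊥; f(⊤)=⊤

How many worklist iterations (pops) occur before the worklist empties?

Trace (15 dequeues):
  [1] u=0 | in 0 | out 3 | prev ⊥ | push {}
  [2] u=1 | in 3 | out 3 | prev ⊥ | push {}
  [3] u=2 | in ⊥ | out ⊥ | ==
  [4] u=3 | in ⊥ | out ⊥ | ==
  [5] u=4 | in 3 | out ⊤ | prev 0 | push {0}
  [6] u=5 | in ⊤ | out ⊤ | prev ⊥ | push {3}
  [7] u=0 | in ⊤ | out ⊤ | prev 3 | push {1,4}
  [8] u=3 | in ⊤ | out ⊤ | prev ⊥ | push {0,2}
  [9] u=1 | in ⊤ | out ⊤ | prev 3 | push {}
  [10] u=4 | in ⊤ | out ⊤ | ==
  [11] u=0 | in ⊤ | out ⊤ | ==
  [12] u=2 | in ⊤ | out ⊤ | prev ⊥ | push {1,3,4}
  [13] u=1 | in ⊤ | out ⊤ | ==
  [14] u=3 | in ⊤ | out ⊤ | ==
  [15] u=4 | in ⊤ | out ⊤ | ==

Converged values:
  [0] ⊤
  [1] ⊤
  [2] ⊤
  [3] ⊤
  [4] ⊤
  [5] ⊤

15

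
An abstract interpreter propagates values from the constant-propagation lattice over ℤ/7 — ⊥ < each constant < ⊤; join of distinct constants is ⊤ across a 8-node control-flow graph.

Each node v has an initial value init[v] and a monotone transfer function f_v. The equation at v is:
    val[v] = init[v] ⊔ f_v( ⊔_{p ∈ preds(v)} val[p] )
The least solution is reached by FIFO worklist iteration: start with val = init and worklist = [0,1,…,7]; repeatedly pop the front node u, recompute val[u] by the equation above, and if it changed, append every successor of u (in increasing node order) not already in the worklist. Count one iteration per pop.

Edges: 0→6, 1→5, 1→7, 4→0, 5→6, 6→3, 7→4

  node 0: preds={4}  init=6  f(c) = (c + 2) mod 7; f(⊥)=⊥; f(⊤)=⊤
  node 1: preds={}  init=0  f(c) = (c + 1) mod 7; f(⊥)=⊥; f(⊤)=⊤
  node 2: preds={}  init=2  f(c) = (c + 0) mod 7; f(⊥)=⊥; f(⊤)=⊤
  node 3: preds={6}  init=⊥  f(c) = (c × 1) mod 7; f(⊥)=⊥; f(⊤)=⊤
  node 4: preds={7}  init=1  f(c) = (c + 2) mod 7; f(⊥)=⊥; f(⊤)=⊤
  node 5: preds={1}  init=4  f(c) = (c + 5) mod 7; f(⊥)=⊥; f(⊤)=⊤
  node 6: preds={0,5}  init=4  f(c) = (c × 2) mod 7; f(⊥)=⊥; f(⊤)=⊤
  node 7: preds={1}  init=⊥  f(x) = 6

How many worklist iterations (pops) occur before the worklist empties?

Iteration log — 10 steps:
  step 1. node 0  ⊔preds=1  new=⊤  old=6  +wl: 
  step 2. node 1  ⊔preds=⊥  new=0  stable
  step 3. node 2  ⊔preds=⊥  new=2  stable
  step 4. node 3  ⊔preds=4  new=4  old=⊥  +wl: 
  step 5. node 4  ⊔preds=⊥  new=1  stable
  step 6. node 5  ⊔preds=0  new=⊤  old=4  +wl: 
  step 7. node 6  ⊔preds=⊤  new=⊤  old=4  +wl: 3
  step 8. node 7  ⊔preds=0  new=6  old=⊥  +wl: 4
  step 9. node 3  ⊔preds=⊤  new=⊤  old=4  +wl: 
  step 10. node 4  ⊔preds=6  new=1  stable

Least fixpoint reached:
  node 0: ⊤
  node 1: 0
  node 2: 2
  node 3: ⊤
  node 4: 1
  node 5: ⊤
  node 6: ⊤
  node 7: 6

10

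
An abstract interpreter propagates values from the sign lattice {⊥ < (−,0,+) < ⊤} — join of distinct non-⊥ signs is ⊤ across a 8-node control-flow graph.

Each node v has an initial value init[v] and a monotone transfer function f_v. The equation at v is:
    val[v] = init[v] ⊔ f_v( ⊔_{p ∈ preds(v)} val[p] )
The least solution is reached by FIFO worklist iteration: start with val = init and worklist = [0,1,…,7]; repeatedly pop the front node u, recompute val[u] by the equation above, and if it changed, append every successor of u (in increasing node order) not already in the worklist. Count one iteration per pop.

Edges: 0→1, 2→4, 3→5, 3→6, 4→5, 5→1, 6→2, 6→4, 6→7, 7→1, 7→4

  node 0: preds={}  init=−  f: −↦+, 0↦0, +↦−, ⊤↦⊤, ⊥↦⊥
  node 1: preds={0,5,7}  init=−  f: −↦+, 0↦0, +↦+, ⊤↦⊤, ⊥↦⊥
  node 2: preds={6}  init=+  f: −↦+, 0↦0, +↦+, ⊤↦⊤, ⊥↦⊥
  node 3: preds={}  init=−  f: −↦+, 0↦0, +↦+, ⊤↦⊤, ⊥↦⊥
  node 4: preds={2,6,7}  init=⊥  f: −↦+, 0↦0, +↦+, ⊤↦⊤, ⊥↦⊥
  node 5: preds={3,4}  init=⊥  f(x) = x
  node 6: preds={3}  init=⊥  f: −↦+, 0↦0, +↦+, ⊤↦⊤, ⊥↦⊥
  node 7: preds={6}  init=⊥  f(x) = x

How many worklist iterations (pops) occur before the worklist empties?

Trace (11 dequeues):
  [1] u=0 | in ⊥ | out − | ==
  [2] u=1 | in − | out ⊤ | prev − | push {}
  [3] u=2 | in ⊥ | out + | ==
  [4] u=3 | in ⊥ | out − | ==
  [5] u=4 | in + | out + | prev ⊥ | push {}
  [6] u=5 | in ⊤ | out ⊤ | prev ⊥ | push {1}
  [7] u=6 | in − | out + | prev ⊥ | push {2,4}
  [8] u=7 | in + | out + | prev ⊥ | push {}
  [9] u=1 | in ⊤ | out ⊤ | ==
  [10] u=2 | in + | out + | ==
  [11] u=4 | in + | out + | ==

Converged values:
  [0] −
  [1] ⊤
  [2] +
  [3] −
  [4] +
  [5] ⊤
  [6] +
  [7] +

11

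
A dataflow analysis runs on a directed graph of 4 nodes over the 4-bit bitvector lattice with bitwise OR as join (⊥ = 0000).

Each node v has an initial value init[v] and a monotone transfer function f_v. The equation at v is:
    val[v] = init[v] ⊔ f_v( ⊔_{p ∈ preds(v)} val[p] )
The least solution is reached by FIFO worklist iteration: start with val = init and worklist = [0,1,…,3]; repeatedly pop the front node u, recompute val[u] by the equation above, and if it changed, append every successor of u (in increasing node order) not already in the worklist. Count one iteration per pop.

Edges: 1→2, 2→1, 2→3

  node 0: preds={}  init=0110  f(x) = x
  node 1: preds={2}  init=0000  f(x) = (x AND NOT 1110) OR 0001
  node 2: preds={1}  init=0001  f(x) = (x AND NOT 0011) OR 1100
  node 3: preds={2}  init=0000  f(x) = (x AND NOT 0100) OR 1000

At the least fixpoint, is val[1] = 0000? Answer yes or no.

no

Iteration log — 5 steps:
  step 1. node 0  ⊔preds=0000  new=0110  stable
  step 2. node 1  ⊔preds=0001  new=0001  old=0000  +wl: 
  step 3. node 2  ⊔preds=0001  new=1101  old=0001  +wl: 1
  step 4. node 3  ⊔preds=1101  new=1001  old=0000  +wl: 
  step 5. node 1  ⊔preds=1101  new=0001  stable

Least fixpoint reached:
  node 0: 0110
  node 1: 0001
  node 2: 1101
  node 3: 1001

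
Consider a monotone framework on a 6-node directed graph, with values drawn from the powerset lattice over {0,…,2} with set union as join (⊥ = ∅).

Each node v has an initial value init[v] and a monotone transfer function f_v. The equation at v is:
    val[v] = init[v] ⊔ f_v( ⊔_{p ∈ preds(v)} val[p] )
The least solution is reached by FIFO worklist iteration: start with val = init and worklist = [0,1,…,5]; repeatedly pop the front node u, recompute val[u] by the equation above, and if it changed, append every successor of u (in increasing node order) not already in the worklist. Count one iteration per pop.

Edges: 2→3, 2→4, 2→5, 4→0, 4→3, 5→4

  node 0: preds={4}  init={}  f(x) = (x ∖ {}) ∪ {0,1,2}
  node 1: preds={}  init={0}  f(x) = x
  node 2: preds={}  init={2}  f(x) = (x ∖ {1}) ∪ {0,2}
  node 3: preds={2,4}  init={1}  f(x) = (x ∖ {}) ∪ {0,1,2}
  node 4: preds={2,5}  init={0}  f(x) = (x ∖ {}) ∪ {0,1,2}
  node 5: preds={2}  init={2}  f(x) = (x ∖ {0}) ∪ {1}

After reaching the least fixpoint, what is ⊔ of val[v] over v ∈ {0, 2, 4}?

{0,1,2}

Worklist (9 pops):
  #1 pop 0: in={0} → {0,1,2} (was {}); enqueue []
  #2 pop 1: in={} → {0} (no change)
  #3 pop 2: in={} → {0,2} (was {2}); enqueue []
  #4 pop 3: in={0,2} → {0,1,2} (was {1}); enqueue []
  #5 pop 4: in={0,2} → {0,1,2} (was {0}); enqueue [0,3]
  #6 pop 5: in={0,2} → {1,2} (was {2}); enqueue [4]
  #7 pop 0: in={0,1,2} → {0,1,2} (no change)
  #8 pop 3: in={0,1,2} → {0,1,2} (no change)
  #9 pop 4: in={0,1,2} → {0,1,2} (no change)

Fixpoint:
  val[0] = {0,1,2}
  val[1] = {0}
  val[2] = {0,2}
  val[3] = {0,1,2}
  val[4] = {0,1,2}
  val[5] = {1,2}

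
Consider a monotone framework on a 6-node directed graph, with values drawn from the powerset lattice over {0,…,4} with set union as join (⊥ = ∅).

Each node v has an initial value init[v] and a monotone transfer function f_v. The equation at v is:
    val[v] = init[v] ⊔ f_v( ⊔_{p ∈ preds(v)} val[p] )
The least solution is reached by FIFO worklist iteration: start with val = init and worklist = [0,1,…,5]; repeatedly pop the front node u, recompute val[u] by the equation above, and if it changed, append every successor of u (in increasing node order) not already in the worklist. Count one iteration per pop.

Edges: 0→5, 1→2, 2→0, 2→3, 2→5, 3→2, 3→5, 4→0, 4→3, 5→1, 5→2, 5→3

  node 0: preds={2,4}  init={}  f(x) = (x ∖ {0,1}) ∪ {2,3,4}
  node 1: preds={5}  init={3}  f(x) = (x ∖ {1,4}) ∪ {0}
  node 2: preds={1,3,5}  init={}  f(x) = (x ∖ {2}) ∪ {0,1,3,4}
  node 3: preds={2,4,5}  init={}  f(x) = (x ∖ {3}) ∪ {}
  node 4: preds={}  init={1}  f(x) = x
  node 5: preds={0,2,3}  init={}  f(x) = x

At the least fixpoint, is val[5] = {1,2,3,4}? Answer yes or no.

Trace (12 dequeues):
  [1] u=0 | in {1} | out {2,3,4} | prev {} | push {}
  [2] u=1 | in {} | out {0,3} | prev {3} | push {}
  [3] u=2 | in {0,3} | out {0,1,3,4} | prev {} | push {0}
  [4] u=3 | in {0,1,3,4} | out {0,1,4} | prev {} | push {2}
  [5] u=4 | in {} | out {1} | ==
  [6] u=5 | in {0,1,2,3,4} | out {0,1,2,3,4} | prev {} | push {1,3}
  [7] u=0 | in {0,1,3,4} | out {2,3,4} | ==
  [8] u=2 | in {0,1,2,3,4} | out {0,1,3,4} | ==
  [9] u=1 | in {0,1,2,3,4} | out {0,2,3} | prev {0,3} | push {2}
  [10] u=3 | in {0,1,2,3,4} | out {0,1,2,4} | prev {0,1,4} | push {5}
  [11] u=2 | in {0,1,2,3,4} | out {0,1,3,4} | ==
  [12] u=5 | in {0,1,2,3,4} | out {0,1,2,3,4} | ==

Converged values:
  [0] {2,3,4}
  [1] {0,2,3}
  [2] {0,1,3,4}
  [3] {0,1,2,4}
  [4] {1}
  [5] {0,1,2,3,4}

no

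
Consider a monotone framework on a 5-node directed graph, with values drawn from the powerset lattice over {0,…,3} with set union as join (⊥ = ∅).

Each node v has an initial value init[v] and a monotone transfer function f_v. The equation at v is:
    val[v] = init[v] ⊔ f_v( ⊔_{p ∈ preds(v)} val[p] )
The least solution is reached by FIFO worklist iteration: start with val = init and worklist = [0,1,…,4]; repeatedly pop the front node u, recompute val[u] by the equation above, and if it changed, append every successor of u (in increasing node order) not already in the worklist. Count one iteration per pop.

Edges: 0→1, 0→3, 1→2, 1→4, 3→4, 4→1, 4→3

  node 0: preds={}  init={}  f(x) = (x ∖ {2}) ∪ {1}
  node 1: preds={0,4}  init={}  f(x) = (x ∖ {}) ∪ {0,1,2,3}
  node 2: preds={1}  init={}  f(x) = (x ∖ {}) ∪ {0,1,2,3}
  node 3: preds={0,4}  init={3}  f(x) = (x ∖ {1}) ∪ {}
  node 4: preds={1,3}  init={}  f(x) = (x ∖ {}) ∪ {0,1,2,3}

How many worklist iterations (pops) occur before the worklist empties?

8

Iteration log — 8 steps:
  step 1. node 0  ⊔preds={}  new={1}  old={}  +wl: 
  step 2. node 1  ⊔preds={1}  new={0,1,2,3}  old={}  +wl: 
  step 3. node 2  ⊔preds={0,1,2,3}  new={0,1,2,3}  old={}  +wl: 
  step 4. node 3  ⊔preds={1}  new={3}  stable
  step 5. node 4  ⊔preds={0,1,2,3}  new={0,1,2,3}  old={}  +wl: 1,3
  step 6. node 1  ⊔preds={0,1,2,3}  new={0,1,2,3}  stable
  step 7. node 3  ⊔preds={0,1,2,3}  new={0,2,3}  old={3}  +wl: 4
  step 8. node 4  ⊔preds={0,1,2,3}  new={0,1,2,3}  stable

Least fixpoint reached:
  node 0: {1}
  node 1: {0,1,2,3}
  node 2: {0,1,2,3}
  node 3: {0,2,3}
  node 4: {0,1,2,3}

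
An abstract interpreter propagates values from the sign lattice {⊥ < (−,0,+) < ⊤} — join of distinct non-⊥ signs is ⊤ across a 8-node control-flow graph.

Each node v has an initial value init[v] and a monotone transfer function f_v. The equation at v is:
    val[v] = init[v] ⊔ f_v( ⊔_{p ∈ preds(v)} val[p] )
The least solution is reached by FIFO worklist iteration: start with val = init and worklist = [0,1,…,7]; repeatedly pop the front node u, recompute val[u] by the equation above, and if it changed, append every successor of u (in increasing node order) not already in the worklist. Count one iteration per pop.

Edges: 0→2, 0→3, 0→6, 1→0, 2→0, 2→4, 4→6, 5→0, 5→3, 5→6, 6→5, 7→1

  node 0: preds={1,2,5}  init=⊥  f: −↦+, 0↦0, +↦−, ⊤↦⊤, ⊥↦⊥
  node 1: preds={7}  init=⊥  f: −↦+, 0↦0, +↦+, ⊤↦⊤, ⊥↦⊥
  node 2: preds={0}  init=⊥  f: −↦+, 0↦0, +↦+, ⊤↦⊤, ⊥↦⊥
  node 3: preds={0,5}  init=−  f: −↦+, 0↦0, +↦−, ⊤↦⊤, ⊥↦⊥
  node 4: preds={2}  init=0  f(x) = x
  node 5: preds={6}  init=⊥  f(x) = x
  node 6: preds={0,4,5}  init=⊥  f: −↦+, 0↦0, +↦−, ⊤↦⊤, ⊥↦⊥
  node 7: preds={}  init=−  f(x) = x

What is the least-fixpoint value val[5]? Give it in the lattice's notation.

⊤

Iteration log — 21 steps:
  step 1. node 0  ⊔preds=⊥  new=⊥  stable
  step 2. node 1  ⊔preds=−  new=+  old=⊥  +wl: 0
  step 3. node 2  ⊔preds=⊥  new=⊥  stable
  step 4. node 3  ⊔preds=⊥  new=−  stable
  step 5. node 4  ⊔preds=⊥  new=0  stable
  step 6. node 5  ⊔preds=⊥  new=⊥  stable
  step 7. node 6  ⊔preds=0  new=0  old=⊥  +wl: 5
  step 8. node 7  ⊔preds=⊥  new=−  stable
  step 9. node 0  ⊔preds=+  new=−  old=⊥  +wl: 2,3,6
  step 10. node 5  ⊔preds=0  new=0  old=⊥  +wl: 0
  step 11. node 2  ⊔preds=−  new=+  old=⊥  +wl: 4
  step 12. node 3  ⊔preds=⊤  new=⊤  old=−  +wl: 
  step 13. node 6  ⊔preds=⊤  new=⊤  old=0  +wl: 5
  step 14. node 0  ⊔preds=⊤  new=⊤  old=−  +wl: 2,3,6
  step 15. node 4  ⊔preds=+  new=⊤  old=0  +wl: 
  step 16. node 5  ⊔preds=⊤  new=⊤  old=0  +wl: 0
  step 17. node 2  ⊔preds=⊤  new=⊤  old=+  +wl: 4
  step 18. node 3  ⊔preds=⊤  new=⊤  stable
  step 19. node 6  ⊔preds=⊤  new=⊤  stable
  step 20. node 0  ⊔preds=⊤  new=⊤  stable
  step 21. node 4  ⊔preds=⊤  new=⊤  stable

Least fixpoint reached:
  node 0: ⊤
  node 1: +
  node 2: ⊤
  node 3: ⊤
  node 4: ⊤
  node 5: ⊤
  node 6: ⊤
  node 7: −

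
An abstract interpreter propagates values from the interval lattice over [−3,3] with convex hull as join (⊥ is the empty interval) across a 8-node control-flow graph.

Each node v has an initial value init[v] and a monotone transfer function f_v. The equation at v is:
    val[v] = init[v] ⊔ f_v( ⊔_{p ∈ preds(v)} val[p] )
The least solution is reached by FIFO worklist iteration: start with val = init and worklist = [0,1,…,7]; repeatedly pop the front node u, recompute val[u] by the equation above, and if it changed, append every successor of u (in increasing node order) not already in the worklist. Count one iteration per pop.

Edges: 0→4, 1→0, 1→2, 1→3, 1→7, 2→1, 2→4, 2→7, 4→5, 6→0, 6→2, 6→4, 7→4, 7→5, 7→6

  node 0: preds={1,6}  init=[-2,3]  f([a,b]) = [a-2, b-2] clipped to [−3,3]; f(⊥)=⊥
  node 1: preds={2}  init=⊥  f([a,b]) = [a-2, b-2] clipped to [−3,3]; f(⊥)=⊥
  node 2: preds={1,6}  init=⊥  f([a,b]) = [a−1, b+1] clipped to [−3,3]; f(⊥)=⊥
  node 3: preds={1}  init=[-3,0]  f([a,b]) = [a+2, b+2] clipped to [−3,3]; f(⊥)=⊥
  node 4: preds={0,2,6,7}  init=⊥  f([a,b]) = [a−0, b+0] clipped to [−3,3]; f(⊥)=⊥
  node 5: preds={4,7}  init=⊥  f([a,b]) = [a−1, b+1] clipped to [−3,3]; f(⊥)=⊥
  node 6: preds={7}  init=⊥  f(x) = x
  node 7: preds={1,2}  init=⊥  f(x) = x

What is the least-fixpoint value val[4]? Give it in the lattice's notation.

[-2,3]

Trace (8 dequeues):
  [1] u=0 | in ⊥ | out [-2,3] | ==
  [2] u=1 | in ⊥ | out ⊥ | ==
  [3] u=2 | in ⊥ | out ⊥ | ==
  [4] u=3 | in ⊥ | out [-3,0] | ==
  [5] u=4 | in [-2,3] | out [-2,3] | prev ⊥ | push {}
  [6] u=5 | in [-2,3] | out [-3,3] | prev ⊥ | push {}
  [7] u=6 | in ⊥ | out ⊥ | ==
  [8] u=7 | in ⊥ | out ⊥ | ==

Converged values:
  [0] [-2,3]
  [1] ⊥
  [2] ⊥
  [3] [-3,0]
  [4] [-2,3]
  [5] [-3,3]
  [6] ⊥
  [7] ⊥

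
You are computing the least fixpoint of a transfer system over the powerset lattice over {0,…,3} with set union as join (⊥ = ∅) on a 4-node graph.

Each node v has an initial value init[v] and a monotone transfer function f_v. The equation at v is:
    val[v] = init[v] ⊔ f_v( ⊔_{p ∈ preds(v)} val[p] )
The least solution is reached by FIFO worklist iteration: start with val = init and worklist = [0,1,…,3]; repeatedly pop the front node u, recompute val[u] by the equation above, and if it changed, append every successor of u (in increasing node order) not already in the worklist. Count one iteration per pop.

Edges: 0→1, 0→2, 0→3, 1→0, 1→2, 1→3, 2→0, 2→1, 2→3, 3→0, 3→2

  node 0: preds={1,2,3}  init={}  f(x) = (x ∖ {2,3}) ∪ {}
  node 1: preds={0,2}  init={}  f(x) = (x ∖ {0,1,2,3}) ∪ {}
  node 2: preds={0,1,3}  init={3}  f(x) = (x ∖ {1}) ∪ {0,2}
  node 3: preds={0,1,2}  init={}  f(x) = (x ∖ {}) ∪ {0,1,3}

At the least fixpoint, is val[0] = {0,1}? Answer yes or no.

Trace (8 dequeues):
  [1] u=0 | in {3} | out {} | ==
  [2] u=1 | in {3} | out {} | ==
  [3] u=2 | in {} | out {0,2,3} | prev {3} | push {0,1}
  [4] u=3 | in {0,2,3} | out {0,1,2,3} | prev {} | push {2}
  [5] u=0 | in {0,1,2,3} | out {0,1} | prev {} | push {3}
  [6] u=1 | in {0,1,2,3} | out {} | ==
  [7] u=2 | in {0,1,2,3} | out {0,2,3} | ==
  [8] u=3 | in {0,1,2,3} | out {0,1,2,3} | ==

Converged values:
  [0] {0,1}
  [1] {}
  [2] {0,2,3}
  [3] {0,1,2,3}

yes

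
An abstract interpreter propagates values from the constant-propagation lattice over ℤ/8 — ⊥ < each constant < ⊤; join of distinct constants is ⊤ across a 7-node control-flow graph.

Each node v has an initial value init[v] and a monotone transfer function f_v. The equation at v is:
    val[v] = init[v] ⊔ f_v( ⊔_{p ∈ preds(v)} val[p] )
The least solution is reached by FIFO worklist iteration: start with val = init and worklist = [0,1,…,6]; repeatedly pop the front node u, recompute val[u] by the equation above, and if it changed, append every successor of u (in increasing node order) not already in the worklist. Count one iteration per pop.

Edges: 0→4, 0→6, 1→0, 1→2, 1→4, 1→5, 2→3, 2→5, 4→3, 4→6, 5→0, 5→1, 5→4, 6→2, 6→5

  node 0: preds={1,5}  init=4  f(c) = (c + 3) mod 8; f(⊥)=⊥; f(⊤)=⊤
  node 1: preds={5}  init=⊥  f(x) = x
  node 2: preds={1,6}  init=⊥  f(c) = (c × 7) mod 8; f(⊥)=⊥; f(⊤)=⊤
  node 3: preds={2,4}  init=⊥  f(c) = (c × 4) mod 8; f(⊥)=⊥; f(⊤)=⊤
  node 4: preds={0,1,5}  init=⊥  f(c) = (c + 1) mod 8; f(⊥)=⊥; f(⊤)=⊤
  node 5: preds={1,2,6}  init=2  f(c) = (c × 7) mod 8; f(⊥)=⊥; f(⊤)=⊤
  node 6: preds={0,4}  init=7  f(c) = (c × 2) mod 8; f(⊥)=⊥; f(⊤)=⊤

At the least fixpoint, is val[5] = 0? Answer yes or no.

no

Iteration log — 14 steps:
  step 1. node 0  ⊔preds=2  new=⊤  old=4  +wl: 
  step 2. node 1  ⊔preds=2  new=2  old=⊥  +wl: 0
  step 3. node 2  ⊔preds=⊤  new=⊤  old=⊥  +wl: 
  step 4. node 3  ⊔preds=⊤  new=⊤  old=⊥  +wl: 
  step 5. node 4  ⊔preds=⊤  new=⊤  old=⊥  +wl: 3
  step 6. node 5  ⊔preds=⊤  new=⊤  old=2  +wl: 1,4
  step 7. node 6  ⊔preds=⊤  new=⊤  old=7  +wl: 2,5
  step 8. node 0  ⊔preds=⊤  new=⊤  stable
  step 9. node 3  ⊔preds=⊤  new=⊤  stable
  step 10. node 1  ⊔preds=⊤  new=⊤  old=2  +wl: 0
  step 11. node 4  ⊔preds=⊤  new=⊤  stable
  step 12. node 2  ⊔preds=⊤  new=⊤  stable
  step 13. node 5  ⊔preds=⊤  new=⊤  stable
  step 14. node 0  ⊔preds=⊤  new=⊤  stable

Least fixpoint reached:
  node 0: ⊤
  node 1: ⊤
  node 2: ⊤
  node 3: ⊤
  node 4: ⊤
  node 5: ⊤
  node 6: ⊤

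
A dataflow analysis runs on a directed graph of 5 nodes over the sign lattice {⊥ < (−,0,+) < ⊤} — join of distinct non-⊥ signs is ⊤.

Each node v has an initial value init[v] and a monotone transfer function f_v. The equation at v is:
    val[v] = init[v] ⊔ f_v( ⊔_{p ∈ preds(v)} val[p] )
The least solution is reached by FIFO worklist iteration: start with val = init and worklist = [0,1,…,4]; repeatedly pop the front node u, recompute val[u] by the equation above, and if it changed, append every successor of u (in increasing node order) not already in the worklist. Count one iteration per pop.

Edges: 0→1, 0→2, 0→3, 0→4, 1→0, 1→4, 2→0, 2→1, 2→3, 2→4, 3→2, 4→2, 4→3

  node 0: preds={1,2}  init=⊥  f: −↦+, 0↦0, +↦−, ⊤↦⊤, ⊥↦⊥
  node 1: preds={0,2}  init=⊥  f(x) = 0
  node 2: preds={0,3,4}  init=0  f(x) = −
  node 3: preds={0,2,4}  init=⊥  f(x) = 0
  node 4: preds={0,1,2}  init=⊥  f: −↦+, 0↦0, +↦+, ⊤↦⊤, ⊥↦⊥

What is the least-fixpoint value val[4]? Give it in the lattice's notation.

Iteration log — 10 steps:
  step 1. node 0  ⊔preds=0  new=0  old=⊥  +wl: 
  step 2. node 1  ⊔preds=0  new=0  old=⊥  +wl: 0
  step 3. node 2  ⊔preds=0  new=⊤  old=0  +wl: 1
  step 4. node 3  ⊔preds=⊤  new=0  old=⊥  +wl: 2
  step 5. node 4  ⊔preds=⊤  new=⊤  old=⊥  +wl: 3
  step 6. node 0  ⊔preds=⊤  new=⊤  old=0  +wl: 4
  step 7. node 1  ⊔preds=⊤  new=0  stable
  step 8. node 2  ⊔preds=⊤  new=⊤  stable
  step 9. node 3  ⊔preds=⊤  new=0  stable
  step 10. node 4  ⊔preds=⊤  new=⊤  stable

Least fixpoint reached:
  node 0: ⊤
  node 1: 0
  node 2: ⊤
  node 3: 0
  node 4: ⊤

⊤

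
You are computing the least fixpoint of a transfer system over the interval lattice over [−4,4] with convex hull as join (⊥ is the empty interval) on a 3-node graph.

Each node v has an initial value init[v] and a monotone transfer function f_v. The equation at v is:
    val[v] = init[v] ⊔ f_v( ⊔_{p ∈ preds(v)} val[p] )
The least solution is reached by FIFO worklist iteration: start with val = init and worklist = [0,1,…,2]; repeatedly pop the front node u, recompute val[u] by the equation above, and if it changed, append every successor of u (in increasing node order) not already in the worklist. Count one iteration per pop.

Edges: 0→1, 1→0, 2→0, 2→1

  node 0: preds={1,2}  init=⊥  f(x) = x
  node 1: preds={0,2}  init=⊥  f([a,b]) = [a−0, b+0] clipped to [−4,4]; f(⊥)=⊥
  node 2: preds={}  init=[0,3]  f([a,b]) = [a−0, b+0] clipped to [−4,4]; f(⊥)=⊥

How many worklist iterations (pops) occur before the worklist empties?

Iteration log — 4 steps:
  step 1. node 0  ⊔preds=[0,3]  new=[0,3]  old=⊥  +wl: 
  step 2. node 1  ⊔preds=[0,3]  new=[0,3]  old=⊥  +wl: 0
  step 3. node 2  ⊔preds=⊥  new=[0,3]  stable
  step 4. node 0  ⊔preds=[0,3]  new=[0,3]  stable

Least fixpoint reached:
  node 0: [0,3]
  node 1: [0,3]
  node 2: [0,3]

4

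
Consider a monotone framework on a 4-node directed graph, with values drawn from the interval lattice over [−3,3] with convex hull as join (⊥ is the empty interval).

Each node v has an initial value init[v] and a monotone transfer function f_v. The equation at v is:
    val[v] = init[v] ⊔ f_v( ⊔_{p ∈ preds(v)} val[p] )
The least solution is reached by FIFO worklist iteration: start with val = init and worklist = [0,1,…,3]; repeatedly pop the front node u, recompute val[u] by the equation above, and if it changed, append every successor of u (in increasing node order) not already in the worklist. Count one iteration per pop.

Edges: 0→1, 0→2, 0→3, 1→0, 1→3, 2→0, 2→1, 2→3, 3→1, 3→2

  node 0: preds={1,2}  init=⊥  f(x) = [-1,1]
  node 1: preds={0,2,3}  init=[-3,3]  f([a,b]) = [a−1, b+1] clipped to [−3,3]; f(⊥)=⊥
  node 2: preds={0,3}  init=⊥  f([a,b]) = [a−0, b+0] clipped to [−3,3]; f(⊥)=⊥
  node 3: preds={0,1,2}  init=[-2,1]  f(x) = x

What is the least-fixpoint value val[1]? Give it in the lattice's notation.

Iteration log — 10 steps:
  step 1. node 0  ⊔preds=[-3,3]  new=[-1,1]  old=⊥  +wl: 
  step 2. node 1  ⊔preds=[-2,1]  new=[-3,3]  stable
  step 3. node 2  ⊔preds=[-2,1]  new=[-2,1]  old=⊥  +wl: 0,1
  step 4. node 3  ⊔preds=[-3,3]  new=[-3,3]  old=[-2,1]  +wl: 2
  step 5. node 0  ⊔preds=[-3,3]  new=[-1,1]  stable
  step 6. node 1  ⊔preds=[-3,3]  new=[-3,3]  stable
  step 7. node 2  ⊔preds=[-3,3]  new=[-3,3]  old=[-2,1]  +wl: 0,1,3
  step 8. node 0  ⊔preds=[-3,3]  new=[-1,1]  stable
  step 9. node 1  ⊔preds=[-3,3]  new=[-3,3]  stable
  step 10. node 3  ⊔preds=[-3,3]  new=[-3,3]  stable

Least fixpoint reached:
  node 0: [-1,1]
  node 1: [-3,3]
  node 2: [-3,3]
  node 3: [-3,3]

[-3,3]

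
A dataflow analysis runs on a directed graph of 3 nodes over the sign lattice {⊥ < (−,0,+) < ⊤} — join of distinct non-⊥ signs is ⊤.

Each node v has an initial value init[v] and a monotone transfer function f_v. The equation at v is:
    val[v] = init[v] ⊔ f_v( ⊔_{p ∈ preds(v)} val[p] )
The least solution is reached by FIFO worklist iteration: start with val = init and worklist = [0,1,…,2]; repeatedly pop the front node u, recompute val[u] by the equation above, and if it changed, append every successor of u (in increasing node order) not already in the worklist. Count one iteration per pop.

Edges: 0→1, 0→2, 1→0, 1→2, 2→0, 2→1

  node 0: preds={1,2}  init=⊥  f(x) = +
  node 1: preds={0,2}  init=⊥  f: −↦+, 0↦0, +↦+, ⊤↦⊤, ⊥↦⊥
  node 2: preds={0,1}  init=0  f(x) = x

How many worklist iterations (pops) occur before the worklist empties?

Iteration log — 5 steps:
  step 1. node 0  ⊔preds=0  new=+  old=⊥  +wl: 
  step 2. node 1  ⊔preds=⊤  new=⊤  old=⊥  +wl: 0
  step 3. node 2  ⊔preds=⊤  new=⊤  old=0  +wl: 1
  step 4. node 0  ⊔preds=⊤  new=+  stable
  step 5. node 1  ⊔preds=⊤  new=⊤  stable

Least fixpoint reached:
  node 0: +
  node 1: ⊤
  node 2: ⊤

5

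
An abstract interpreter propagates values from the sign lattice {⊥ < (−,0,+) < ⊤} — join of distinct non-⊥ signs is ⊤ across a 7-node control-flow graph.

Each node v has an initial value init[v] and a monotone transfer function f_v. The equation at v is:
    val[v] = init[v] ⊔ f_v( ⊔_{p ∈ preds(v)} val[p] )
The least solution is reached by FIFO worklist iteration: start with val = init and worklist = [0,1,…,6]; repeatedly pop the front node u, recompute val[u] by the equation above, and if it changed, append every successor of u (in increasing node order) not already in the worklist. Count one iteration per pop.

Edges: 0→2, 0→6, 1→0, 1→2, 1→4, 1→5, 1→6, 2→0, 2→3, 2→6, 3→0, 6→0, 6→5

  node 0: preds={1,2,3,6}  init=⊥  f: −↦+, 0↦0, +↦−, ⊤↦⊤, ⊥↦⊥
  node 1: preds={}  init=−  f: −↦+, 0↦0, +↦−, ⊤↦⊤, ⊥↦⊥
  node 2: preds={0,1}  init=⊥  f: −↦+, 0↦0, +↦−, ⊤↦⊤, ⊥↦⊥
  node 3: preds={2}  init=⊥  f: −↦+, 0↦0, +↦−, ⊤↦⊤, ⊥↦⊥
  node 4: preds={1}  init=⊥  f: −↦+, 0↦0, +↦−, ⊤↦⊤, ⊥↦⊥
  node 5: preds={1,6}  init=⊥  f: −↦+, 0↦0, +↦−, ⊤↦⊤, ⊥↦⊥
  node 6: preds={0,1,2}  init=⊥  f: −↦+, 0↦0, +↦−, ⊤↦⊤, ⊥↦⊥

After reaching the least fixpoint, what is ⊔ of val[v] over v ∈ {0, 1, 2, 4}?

⊤

Trace (11 dequeues):
  [1] u=0 | in − | out + | prev ⊥ | push {}
  [2] u=1 | in ⊥ | out − | ==
  [3] u=2 | in ⊤ | out ⊤ | prev ⊥ | push {0}
  [4] u=3 | in ⊤ | out ⊤ | prev ⊥ | push {}
  [5] u=4 | in − | out + | prev ⊥ | push {}
  [6] u=5 | in − | out + | prev ⊥ | push {}
  [7] u=6 | in ⊤ | out ⊤ | prev ⊥ | push {5}
  [8] u=0 | in ⊤ | out ⊤ | prev + | push {2,6}
  [9] u=5 | in ⊤ | out ⊤ | prev + | push {}
  [10] u=2 | in ⊤ | out ⊤ | ==
  [11] u=6 | in ⊤ | out ⊤ | ==

Converged values:
  [0] ⊤
  [1] −
  [2] ⊤
  [3] ⊤
  [4] +
  [5] ⊤
  [6] ⊤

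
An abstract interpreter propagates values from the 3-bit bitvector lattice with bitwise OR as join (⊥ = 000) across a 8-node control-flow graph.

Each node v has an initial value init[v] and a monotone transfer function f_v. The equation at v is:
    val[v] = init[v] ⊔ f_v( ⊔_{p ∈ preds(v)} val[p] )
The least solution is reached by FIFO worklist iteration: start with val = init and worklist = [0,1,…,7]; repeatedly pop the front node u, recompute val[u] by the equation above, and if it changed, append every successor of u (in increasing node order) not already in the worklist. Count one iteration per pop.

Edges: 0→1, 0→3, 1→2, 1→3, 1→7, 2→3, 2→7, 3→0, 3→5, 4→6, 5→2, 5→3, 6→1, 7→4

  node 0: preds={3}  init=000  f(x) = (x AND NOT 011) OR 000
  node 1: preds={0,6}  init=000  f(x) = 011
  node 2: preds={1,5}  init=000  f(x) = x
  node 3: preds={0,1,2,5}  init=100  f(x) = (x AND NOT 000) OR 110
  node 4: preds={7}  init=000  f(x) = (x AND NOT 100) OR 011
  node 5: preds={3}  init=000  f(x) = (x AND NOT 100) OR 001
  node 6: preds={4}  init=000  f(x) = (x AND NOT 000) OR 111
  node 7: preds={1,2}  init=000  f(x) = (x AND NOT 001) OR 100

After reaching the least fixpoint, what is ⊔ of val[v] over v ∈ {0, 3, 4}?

Iteration log — 13 steps:
  step 1. node 0  ⊔preds=100  new=100  old=000  +wl: 
  step 2. node 1  ⊔preds=100  new=011  old=000  +wl: 
  step 3. node 2  ⊔preds=011  new=011  old=000  +wl: 
  step 4. node 3  ⊔preds=111  new=111  old=100  +wl: 0
  step 5. node 4  ⊔preds=000  new=011  old=000  +wl: 
  step 6. node 5  ⊔preds=111  new=011  old=000  +wl: 2,3
  step 7. node 6  ⊔preds=011  new=111  old=000  +wl: 1
  step 8. node 7  ⊔preds=011  new=110  old=000  +wl: 4
  step 9. node 0  ⊔preds=111  new=100  stable
  step 10. node 2  ⊔preds=011  new=011  stable
  step 11. node 3  ⊔preds=111  new=111  stable
  step 12. node 1  ⊔preds=111  new=011  stable
  step 13. node 4  ⊔preds=110  new=011  stable

Least fixpoint reached:
  node 0: 100
  node 1: 011
  node 2: 011
  node 3: 111
  node 4: 011
  node 5: 011
  node 6: 111
  node 7: 110

111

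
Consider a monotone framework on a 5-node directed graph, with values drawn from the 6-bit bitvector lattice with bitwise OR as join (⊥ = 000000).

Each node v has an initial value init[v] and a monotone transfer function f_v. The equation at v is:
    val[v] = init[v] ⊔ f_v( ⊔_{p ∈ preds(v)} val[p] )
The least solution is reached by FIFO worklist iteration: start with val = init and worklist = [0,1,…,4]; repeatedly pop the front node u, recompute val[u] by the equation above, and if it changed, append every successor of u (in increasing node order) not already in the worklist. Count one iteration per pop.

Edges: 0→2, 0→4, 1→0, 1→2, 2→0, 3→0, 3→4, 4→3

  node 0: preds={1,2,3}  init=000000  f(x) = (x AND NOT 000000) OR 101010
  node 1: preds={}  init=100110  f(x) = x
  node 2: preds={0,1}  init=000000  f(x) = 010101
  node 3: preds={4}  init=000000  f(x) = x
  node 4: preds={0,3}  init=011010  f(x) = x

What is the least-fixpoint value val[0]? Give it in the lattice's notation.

111111

Trace (13 dequeues):
  [1] u=0 | in 100110 | out 101110 | prev 000000 | push {}
  [2] u=1 | in 000000 | out 100110 | ==
  [3] u=2 | in 101110 | out 010101 | prev 000000 | push {0}
  [4] u=3 | in 011010 | out 011010 | prev 000000 | push {}
  [5] u=4 | in 111110 | out 111110 | prev 011010 | push {3}
  [6] u=0 | in 111111 | out 111111 | prev 101110 | push {2,4}
  [7] u=3 | in 111110 | out 111110 | prev 011010 | push {0}
  [8] u=2 | in 111111 | out 010101 | ==
  [9] u=4 | in 111111 | out 111111 | prev 111110 | push {3}
  [10] u=0 | in 111111 | out 111111 | ==
  [11] u=3 | in 111111 | out 111111 | prev 111110 | push {0,4}
  [12] u=0 | in 111111 | out 111111 | ==
  [13] u=4 | in 111111 | out 111111 | ==

Converged values:
  [0] 111111
  [1] 100110
  [2] 010101
  [3] 111111
  [4] 111111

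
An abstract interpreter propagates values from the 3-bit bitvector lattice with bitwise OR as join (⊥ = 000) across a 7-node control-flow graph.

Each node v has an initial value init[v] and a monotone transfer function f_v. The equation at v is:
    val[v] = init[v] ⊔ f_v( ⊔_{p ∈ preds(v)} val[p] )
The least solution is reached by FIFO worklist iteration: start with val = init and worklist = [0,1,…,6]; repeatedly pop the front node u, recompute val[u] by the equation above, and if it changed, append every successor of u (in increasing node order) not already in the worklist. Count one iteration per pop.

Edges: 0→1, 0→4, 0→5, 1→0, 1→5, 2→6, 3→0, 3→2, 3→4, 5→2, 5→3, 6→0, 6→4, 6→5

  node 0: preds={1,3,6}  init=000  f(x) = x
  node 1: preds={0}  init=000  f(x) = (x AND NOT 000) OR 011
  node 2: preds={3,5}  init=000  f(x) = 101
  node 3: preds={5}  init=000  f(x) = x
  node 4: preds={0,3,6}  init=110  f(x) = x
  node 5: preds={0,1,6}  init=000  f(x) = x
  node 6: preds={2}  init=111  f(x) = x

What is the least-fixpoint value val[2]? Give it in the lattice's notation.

101

Iteration log — 13 steps:
  step 1. node 0  ⊔preds=111  new=111  old=000  +wl: 
  step 2. node 1  ⊔preds=111  new=111  old=000  +wl: 0
  step 3. node 2  ⊔preds=000  new=101  old=000  +wl: 
  step 4. node 3  ⊔preds=000  new=000  stable
  step 5. node 4  ⊔preds=111  new=111  old=110  +wl: 
  step 6. node 5  ⊔preds=111  new=111  old=000  +wl: 2,3
  step 7. node 6  ⊔preds=101  new=111  stable
  step 8. node 0  ⊔preds=111  new=111  stable
  step 9. node 2  ⊔preds=111  new=101  stable
  step 10. node 3  ⊔preds=111  new=111  old=000  +wl: 0,2,4
  step 11. node 0  ⊔preds=111  new=111  stable
  step 12. node 2  ⊔preds=111  new=101  stable
  step 13. node 4  ⊔preds=111  new=111  stable

Least fixpoint reached:
  node 0: 111
  node 1: 111
  node 2: 101
  node 3: 111
  node 4: 111
  node 5: 111
  node 6: 111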